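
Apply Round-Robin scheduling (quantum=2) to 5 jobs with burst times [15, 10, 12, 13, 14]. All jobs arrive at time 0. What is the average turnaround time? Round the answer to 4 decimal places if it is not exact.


Time quantum = 2
Execution trace:
  J1 runs 2 units, time = 2
  J2 runs 2 units, time = 4
  J3 runs 2 units, time = 6
  J4 runs 2 units, time = 8
  J5 runs 2 units, time = 10
  J1 runs 2 units, time = 12
  J2 runs 2 units, time = 14
  J3 runs 2 units, time = 16
  J4 runs 2 units, time = 18
  J5 runs 2 units, time = 20
  J1 runs 2 units, time = 22
  J2 runs 2 units, time = 24
  J3 runs 2 units, time = 26
  J4 runs 2 units, time = 28
  J5 runs 2 units, time = 30
  J1 runs 2 units, time = 32
  J2 runs 2 units, time = 34
  J3 runs 2 units, time = 36
  J4 runs 2 units, time = 38
  J5 runs 2 units, time = 40
  J1 runs 2 units, time = 42
  J2 runs 2 units, time = 44
  J3 runs 2 units, time = 46
  J4 runs 2 units, time = 48
  J5 runs 2 units, time = 50
  J1 runs 2 units, time = 52
  J3 runs 2 units, time = 54
  J4 runs 2 units, time = 56
  J5 runs 2 units, time = 58
  J1 runs 2 units, time = 60
  J4 runs 1 units, time = 61
  J5 runs 2 units, time = 63
  J1 runs 1 units, time = 64
Finish times: [64, 44, 54, 61, 63]
Average turnaround = 286/5 = 57.2

57.2


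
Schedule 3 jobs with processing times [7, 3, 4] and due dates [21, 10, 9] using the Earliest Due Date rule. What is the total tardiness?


Sort by due date (EDD order): [(4, 9), (3, 10), (7, 21)]
Compute completion times and tardiness:
  Job 1: p=4, d=9, C=4, tardiness=max(0,4-9)=0
  Job 2: p=3, d=10, C=7, tardiness=max(0,7-10)=0
  Job 3: p=7, d=21, C=14, tardiness=max(0,14-21)=0
Total tardiness = 0

0


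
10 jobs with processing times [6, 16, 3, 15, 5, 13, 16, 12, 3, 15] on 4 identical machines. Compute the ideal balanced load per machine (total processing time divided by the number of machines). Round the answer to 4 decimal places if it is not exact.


Total processing time = 6 + 16 + 3 + 15 + 5 + 13 + 16 + 12 + 3 + 15 = 104
Number of machines = 4
Ideal balanced load = 104 / 4 = 26.0

26.0


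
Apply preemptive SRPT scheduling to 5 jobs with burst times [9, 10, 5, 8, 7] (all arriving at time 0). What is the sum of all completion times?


Since all jobs arrive at t=0, SRPT equals SPT ordering.
SPT order: [5, 7, 8, 9, 10]
Completion times:
  Job 1: p=5, C=5
  Job 2: p=7, C=12
  Job 3: p=8, C=20
  Job 4: p=9, C=29
  Job 5: p=10, C=39
Total completion time = 5 + 12 + 20 + 29 + 39 = 105

105


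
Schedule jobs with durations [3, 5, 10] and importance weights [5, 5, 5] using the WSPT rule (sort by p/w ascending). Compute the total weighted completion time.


Compute p/w ratios and sort ascending (WSPT): [(3, 5), (5, 5), (10, 5)]
Compute weighted completion times:
  Job (p=3,w=5): C=3, w*C=5*3=15
  Job (p=5,w=5): C=8, w*C=5*8=40
  Job (p=10,w=5): C=18, w*C=5*18=90
Total weighted completion time = 145

145


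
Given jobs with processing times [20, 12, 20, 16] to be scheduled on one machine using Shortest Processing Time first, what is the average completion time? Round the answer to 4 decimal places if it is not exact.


Sort jobs by processing time (SPT order): [12, 16, 20, 20]
Compute completion times sequentially:
  Job 1: processing = 12, completes at 12
  Job 2: processing = 16, completes at 28
  Job 3: processing = 20, completes at 48
  Job 4: processing = 20, completes at 68
Sum of completion times = 156
Average completion time = 156/4 = 39.0

39.0


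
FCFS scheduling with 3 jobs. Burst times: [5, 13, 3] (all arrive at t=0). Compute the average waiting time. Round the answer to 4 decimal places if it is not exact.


FCFS order (as given): [5, 13, 3]
Waiting times:
  Job 1: wait = 0
  Job 2: wait = 5
  Job 3: wait = 18
Sum of waiting times = 23
Average waiting time = 23/3 = 7.6667

7.6667


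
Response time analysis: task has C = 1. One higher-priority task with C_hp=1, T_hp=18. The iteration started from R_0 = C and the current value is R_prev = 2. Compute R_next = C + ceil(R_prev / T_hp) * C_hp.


R_next = C + ceil(R_prev / T_hp) * C_hp
ceil(2 / 18) = ceil(0.1111) = 1
Interference = 1 * 1 = 1
R_next = 1 + 1 = 2
R_next = R_prev, so the iteration has converged (response time = 2).

2


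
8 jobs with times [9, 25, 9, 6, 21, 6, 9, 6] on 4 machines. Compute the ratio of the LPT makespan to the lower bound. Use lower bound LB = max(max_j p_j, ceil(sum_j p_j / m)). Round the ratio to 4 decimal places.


LPT order: [25, 21, 9, 9, 9, 6, 6, 6]
Machine loads after assignment: [25, 21, 24, 21]
LPT makespan = 25
Lower bound = max(max_job, ceil(total/4)) = max(25, 23) = 25
Ratio = 25 / 25 = 1.0

1.0


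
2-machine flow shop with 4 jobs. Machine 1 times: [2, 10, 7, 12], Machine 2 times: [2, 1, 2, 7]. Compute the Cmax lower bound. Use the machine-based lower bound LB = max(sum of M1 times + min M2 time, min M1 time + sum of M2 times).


LB1 = sum(M1 times) + min(M2 times) = 31 + 1 = 32
LB2 = min(M1 times) + sum(M2 times) = 2 + 12 = 14
Lower bound = max(LB1, LB2) = max(32, 14) = 32

32


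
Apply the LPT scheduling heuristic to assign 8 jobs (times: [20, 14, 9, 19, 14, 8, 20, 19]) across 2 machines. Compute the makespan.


Sort jobs in decreasing order (LPT): [20, 20, 19, 19, 14, 14, 9, 8]
Assign each job to the least loaded machine:
  Machine 1: jobs [20, 19, 14, 9], load = 62
  Machine 2: jobs [20, 19, 14, 8], load = 61
Makespan = max load = 62

62


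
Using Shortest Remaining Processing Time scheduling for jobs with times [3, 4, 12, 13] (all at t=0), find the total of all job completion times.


Since all jobs arrive at t=0, SRPT equals SPT ordering.
SPT order: [3, 4, 12, 13]
Completion times:
  Job 1: p=3, C=3
  Job 2: p=4, C=7
  Job 3: p=12, C=19
  Job 4: p=13, C=32
Total completion time = 3 + 7 + 19 + 32 = 61

61


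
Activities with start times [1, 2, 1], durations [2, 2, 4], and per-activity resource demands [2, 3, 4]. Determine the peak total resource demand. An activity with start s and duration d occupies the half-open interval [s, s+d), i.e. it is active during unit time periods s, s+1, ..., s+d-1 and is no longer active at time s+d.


Each activity i is active on [start_i, start_i + duration_i).
Compute total resource usage per time slot:
  t=0: active resources = [], total = 0
  t=1: active resources = [2, 4], total = 6
  t=2: active resources = [2, 3, 4], total = 9
  t=3: active resources = [3, 4], total = 7
  t=4: active resources = [4], total = 4
Peak resource demand = 9

9


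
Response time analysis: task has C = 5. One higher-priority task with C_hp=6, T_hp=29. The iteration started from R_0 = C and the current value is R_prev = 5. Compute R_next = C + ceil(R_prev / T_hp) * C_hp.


R_next = C + ceil(R_prev / T_hp) * C_hp
ceil(5 / 29) = ceil(0.1724) = 1
Interference = 1 * 6 = 6
R_next = 5 + 6 = 11

11


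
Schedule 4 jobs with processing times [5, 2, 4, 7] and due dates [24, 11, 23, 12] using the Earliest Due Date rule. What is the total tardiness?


Sort by due date (EDD order): [(2, 11), (7, 12), (4, 23), (5, 24)]
Compute completion times and tardiness:
  Job 1: p=2, d=11, C=2, tardiness=max(0,2-11)=0
  Job 2: p=7, d=12, C=9, tardiness=max(0,9-12)=0
  Job 3: p=4, d=23, C=13, tardiness=max(0,13-23)=0
  Job 4: p=5, d=24, C=18, tardiness=max(0,18-24)=0
Total tardiness = 0

0


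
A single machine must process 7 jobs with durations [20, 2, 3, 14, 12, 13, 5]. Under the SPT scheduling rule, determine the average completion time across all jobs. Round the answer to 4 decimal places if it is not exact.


Sort jobs by processing time (SPT order): [2, 3, 5, 12, 13, 14, 20]
Compute completion times sequentially:
  Job 1: processing = 2, completes at 2
  Job 2: processing = 3, completes at 5
  Job 3: processing = 5, completes at 10
  Job 4: processing = 12, completes at 22
  Job 5: processing = 13, completes at 35
  Job 6: processing = 14, completes at 49
  Job 7: processing = 20, completes at 69
Sum of completion times = 192
Average completion time = 192/7 = 27.4286

27.4286


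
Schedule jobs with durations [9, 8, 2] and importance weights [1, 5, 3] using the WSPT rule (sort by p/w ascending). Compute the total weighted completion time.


Compute p/w ratios and sort ascending (WSPT): [(2, 3), (8, 5), (9, 1)]
Compute weighted completion times:
  Job (p=2,w=3): C=2, w*C=3*2=6
  Job (p=8,w=5): C=10, w*C=5*10=50
  Job (p=9,w=1): C=19, w*C=1*19=19
Total weighted completion time = 75

75


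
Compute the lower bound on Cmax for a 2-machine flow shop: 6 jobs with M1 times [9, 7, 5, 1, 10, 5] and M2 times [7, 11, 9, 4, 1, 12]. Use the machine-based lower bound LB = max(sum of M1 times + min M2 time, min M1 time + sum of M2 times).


LB1 = sum(M1 times) + min(M2 times) = 37 + 1 = 38
LB2 = min(M1 times) + sum(M2 times) = 1 + 44 = 45
Lower bound = max(LB1, LB2) = max(38, 45) = 45

45


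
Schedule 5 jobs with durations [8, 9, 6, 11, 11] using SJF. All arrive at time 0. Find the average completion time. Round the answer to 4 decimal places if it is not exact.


SJF order (ascending): [6, 8, 9, 11, 11]
Completion times:
  Job 1: burst=6, C=6
  Job 2: burst=8, C=14
  Job 3: burst=9, C=23
  Job 4: burst=11, C=34
  Job 5: burst=11, C=45
Average completion = 122/5 = 24.4

24.4


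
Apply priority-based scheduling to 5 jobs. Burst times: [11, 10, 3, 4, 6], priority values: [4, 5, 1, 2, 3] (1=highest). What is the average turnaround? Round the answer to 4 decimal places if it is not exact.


Sort by priority (ascending = highest first):
Order: [(1, 3), (2, 4), (3, 6), (4, 11), (5, 10)]
Completion times:
  Priority 1, burst=3, C=3
  Priority 2, burst=4, C=7
  Priority 3, burst=6, C=13
  Priority 4, burst=11, C=24
  Priority 5, burst=10, C=34
Average turnaround = 81/5 = 16.2

16.2


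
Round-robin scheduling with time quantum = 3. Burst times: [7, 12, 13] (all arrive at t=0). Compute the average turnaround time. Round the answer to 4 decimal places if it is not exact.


Time quantum = 3
Execution trace:
  J1 runs 3 units, time = 3
  J2 runs 3 units, time = 6
  J3 runs 3 units, time = 9
  J1 runs 3 units, time = 12
  J2 runs 3 units, time = 15
  J3 runs 3 units, time = 18
  J1 runs 1 units, time = 19
  J2 runs 3 units, time = 22
  J3 runs 3 units, time = 25
  J2 runs 3 units, time = 28
  J3 runs 3 units, time = 31
  J3 runs 1 units, time = 32
Finish times: [19, 28, 32]
Average turnaround = 79/3 = 26.3333

26.3333


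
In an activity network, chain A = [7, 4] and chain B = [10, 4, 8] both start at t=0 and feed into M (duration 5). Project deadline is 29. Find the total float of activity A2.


Forward pass: ES(A2) = sum of predecessors on chain A = 7
EF = ES + duration = 7 + 4 = 11
Backward pass: LF(M) = deadline = 29; LS(M) = 29 - 5 = 24
LF(A2) = LS(M) - sum(successors on chain A) = 24 - 0 = 24
LS = LF - duration = 24 - 4 = 20
Total float = LS - ES = 20 - 7 = 13

13


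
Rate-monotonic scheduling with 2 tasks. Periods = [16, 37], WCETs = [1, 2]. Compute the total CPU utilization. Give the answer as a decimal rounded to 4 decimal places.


Compute individual utilizations (exact fractions):
  Task 1: C/T = 1/16 (approx. 0.0625)
  Task 2: C/T = 2/37 (approx. 0.0541)
Total utilization U = 1/16 + 2/37 = 69/592
Rounded to 4 decimal places: U = 0.1166
RM (Liu & Layland) bound for 2 tasks = 0.828427; compare with U = 69/592 (approx. 0.116554)
U <= bound, so schedulable by RM sufficient condition.

0.1166


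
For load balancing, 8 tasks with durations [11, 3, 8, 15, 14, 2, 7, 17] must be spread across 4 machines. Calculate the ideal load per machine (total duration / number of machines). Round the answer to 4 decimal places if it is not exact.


Total processing time = 11 + 3 + 8 + 15 + 14 + 2 + 7 + 17 = 77
Number of machines = 4
Ideal balanced load = 77 / 4 = 19.25

19.25


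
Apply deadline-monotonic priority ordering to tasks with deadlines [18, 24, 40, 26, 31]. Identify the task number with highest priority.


Sort tasks by relative deadline (ascending):
  Task 1: deadline = 18
  Task 2: deadline = 24
  Task 4: deadline = 26
  Task 5: deadline = 31
  Task 3: deadline = 40
Priority order (highest first): [1, 2, 4, 5, 3]
Highest priority task = 1

1


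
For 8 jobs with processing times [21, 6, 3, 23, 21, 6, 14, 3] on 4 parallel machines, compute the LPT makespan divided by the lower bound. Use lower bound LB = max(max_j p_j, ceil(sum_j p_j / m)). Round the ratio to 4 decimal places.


LPT order: [23, 21, 21, 14, 6, 6, 3, 3]
Machine loads after assignment: [23, 24, 24, 26]
LPT makespan = 26
Lower bound = max(max_job, ceil(total/4)) = max(23, 25) = 25
Ratio = 26 / 25 = 1.04

1.04


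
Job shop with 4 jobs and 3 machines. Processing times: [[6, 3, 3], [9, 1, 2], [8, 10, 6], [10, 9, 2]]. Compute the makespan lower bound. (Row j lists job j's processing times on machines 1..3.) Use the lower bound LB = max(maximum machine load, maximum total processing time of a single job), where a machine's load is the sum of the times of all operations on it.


Machine loads:
  Machine 1: 6 + 9 + 8 + 10 = 33
  Machine 2: 3 + 1 + 10 + 9 = 23
  Machine 3: 3 + 2 + 6 + 2 = 13
Max machine load = 33
Job totals:
  Job 1: 12
  Job 2: 12
  Job 3: 24
  Job 4: 21
Max job total = 24
Lower bound = max(33, 24) = 33

33


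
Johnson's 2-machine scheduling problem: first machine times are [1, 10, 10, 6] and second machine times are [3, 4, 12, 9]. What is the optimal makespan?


Apply Johnson's rule:
  Group 1 (a <= b): [(1, 1, 3), (4, 6, 9), (3, 10, 12)]
  Group 2 (a > b): [(2, 10, 4)]
Optimal job order: [1, 4, 3, 2]
Schedule:
  Job 1: M1 done at 1, M2 done at 4
  Job 4: M1 done at 7, M2 done at 16
  Job 3: M1 done at 17, M2 done at 29
  Job 2: M1 done at 27, M2 done at 33
Makespan = 33

33


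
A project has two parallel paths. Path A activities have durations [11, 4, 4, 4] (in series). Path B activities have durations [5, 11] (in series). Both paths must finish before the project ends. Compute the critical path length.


Path A total = 11 + 4 + 4 + 4 = 23
Path B total = 5 + 11 = 16
Critical path = longest path = max(23, 16) = 23

23


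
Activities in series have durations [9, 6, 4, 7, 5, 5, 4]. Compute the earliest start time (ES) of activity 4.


Activity 4 starts after activities 1 through 3 complete.
Predecessor durations: [9, 6, 4]
ES = 9 + 6 + 4 = 19

19


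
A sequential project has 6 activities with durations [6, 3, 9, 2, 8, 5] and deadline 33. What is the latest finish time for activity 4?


LF(activity 4) = deadline - sum of successor durations
Successors: activities 5 through 6 with durations [8, 5]
Sum of successor durations = 13
LF = 33 - 13 = 20

20


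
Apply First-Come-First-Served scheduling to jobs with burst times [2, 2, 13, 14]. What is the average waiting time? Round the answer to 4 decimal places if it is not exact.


FCFS order (as given): [2, 2, 13, 14]
Waiting times:
  Job 1: wait = 0
  Job 2: wait = 2
  Job 3: wait = 4
  Job 4: wait = 17
Sum of waiting times = 23
Average waiting time = 23/4 = 5.75

5.75


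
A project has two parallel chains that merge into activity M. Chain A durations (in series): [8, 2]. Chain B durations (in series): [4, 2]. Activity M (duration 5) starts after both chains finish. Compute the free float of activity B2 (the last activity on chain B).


ES(B2) = sum of predecessors on chain B = 4
EF(B2) = ES + duration = 4 + 2 = 6
Successor of B2 is M. ES(M) = max(sum(A), sum(B)) = max(10, 6) = 10
Free float = ES(successor) - EF(current) = 10 - 6 = 4

4


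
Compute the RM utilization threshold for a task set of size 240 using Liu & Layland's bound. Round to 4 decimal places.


Compute 2^(1/240) = 1.0028922879
Subtract 1: 1.0028922879 - 1 = 0.0028922879
Multiply by n: 240 * 0.0028922879 = 0.6941490960
Round to 4 dp: 0.6941

0.6941


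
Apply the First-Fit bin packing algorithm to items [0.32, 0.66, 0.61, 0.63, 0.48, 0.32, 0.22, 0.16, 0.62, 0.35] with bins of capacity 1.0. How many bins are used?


Place items sequentially using First-Fit:
  Item 0.32 -> new Bin 1
  Item 0.66 -> Bin 1 (now 0.98)
  Item 0.61 -> new Bin 2
  Item 0.63 -> new Bin 3
  Item 0.48 -> new Bin 4
  Item 0.32 -> Bin 2 (now 0.93)
  Item 0.22 -> Bin 3 (now 0.85)
  Item 0.16 -> Bin 4 (now 0.64)
  Item 0.62 -> new Bin 5
  Item 0.35 -> Bin 4 (now 0.99)
Total bins used = 5

5


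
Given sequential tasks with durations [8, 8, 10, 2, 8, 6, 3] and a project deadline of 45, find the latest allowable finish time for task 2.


LF(activity 2) = deadline - sum of successor durations
Successors: activities 3 through 7 with durations [10, 2, 8, 6, 3]
Sum of successor durations = 29
LF = 45 - 29 = 16

16


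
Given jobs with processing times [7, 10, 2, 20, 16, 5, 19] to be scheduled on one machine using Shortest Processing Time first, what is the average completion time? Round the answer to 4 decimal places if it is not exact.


Sort jobs by processing time (SPT order): [2, 5, 7, 10, 16, 19, 20]
Compute completion times sequentially:
  Job 1: processing = 2, completes at 2
  Job 2: processing = 5, completes at 7
  Job 3: processing = 7, completes at 14
  Job 4: processing = 10, completes at 24
  Job 5: processing = 16, completes at 40
  Job 6: processing = 19, completes at 59
  Job 7: processing = 20, completes at 79
Sum of completion times = 225
Average completion time = 225/7 = 32.1429

32.1429


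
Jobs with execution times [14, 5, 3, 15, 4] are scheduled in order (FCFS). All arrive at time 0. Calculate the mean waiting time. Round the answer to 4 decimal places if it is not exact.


FCFS order (as given): [14, 5, 3, 15, 4]
Waiting times:
  Job 1: wait = 0
  Job 2: wait = 14
  Job 3: wait = 19
  Job 4: wait = 22
  Job 5: wait = 37
Sum of waiting times = 92
Average waiting time = 92/5 = 18.4

18.4


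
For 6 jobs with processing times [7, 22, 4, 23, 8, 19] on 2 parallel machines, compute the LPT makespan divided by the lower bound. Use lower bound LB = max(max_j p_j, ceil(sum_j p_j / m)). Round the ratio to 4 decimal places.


LPT order: [23, 22, 19, 8, 7, 4]
Machine loads after assignment: [42, 41]
LPT makespan = 42
Lower bound = max(max_job, ceil(total/2)) = max(23, 42) = 42
Ratio = 42 / 42 = 1.0

1.0


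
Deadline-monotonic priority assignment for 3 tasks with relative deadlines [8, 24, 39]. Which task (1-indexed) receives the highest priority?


Sort tasks by relative deadline (ascending):
  Task 1: deadline = 8
  Task 2: deadline = 24
  Task 3: deadline = 39
Priority order (highest first): [1, 2, 3]
Highest priority task = 1

1


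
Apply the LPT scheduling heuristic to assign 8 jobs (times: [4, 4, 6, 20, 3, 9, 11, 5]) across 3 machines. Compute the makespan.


Sort jobs in decreasing order (LPT): [20, 11, 9, 6, 5, 4, 4, 3]
Assign each job to the least loaded machine:
  Machine 1: jobs [20], load = 20
  Machine 2: jobs [11, 5, 4], load = 20
  Machine 3: jobs [9, 6, 4, 3], load = 22
Makespan = max load = 22

22


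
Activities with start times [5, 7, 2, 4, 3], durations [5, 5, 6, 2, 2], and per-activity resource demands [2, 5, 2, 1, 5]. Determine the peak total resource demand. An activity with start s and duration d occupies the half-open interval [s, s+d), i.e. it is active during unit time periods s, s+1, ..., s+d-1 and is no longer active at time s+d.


Each activity i is active on [start_i, start_i + duration_i).
Compute total resource usage per time slot:
  t=0: active resources = [], total = 0
  t=1: active resources = [], total = 0
  t=2: active resources = [2], total = 2
  t=3: active resources = [2, 5], total = 7
  t=4: active resources = [2, 1, 5], total = 8
  t=5: active resources = [2, 2, 1], total = 5
  t=6: active resources = [2, 2], total = 4
  t=7: active resources = [2, 5, 2], total = 9
  t=8: active resources = [2, 5], total = 7
  t=9: active resources = [2, 5], total = 7
  t=10: active resources = [5], total = 5
  t=11: active resources = [5], total = 5
Peak resource demand = 9

9


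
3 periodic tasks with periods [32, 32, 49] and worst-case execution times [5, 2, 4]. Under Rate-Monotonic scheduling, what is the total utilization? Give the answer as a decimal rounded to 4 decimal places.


Compute individual utilizations (exact fractions):
  Task 1: C/T = 5/32 (approx. 0.1563)
  Task 2: C/T = 2/32 = 1/16 (approx. 0.0625)
  Task 3: C/T = 4/49 (approx. 0.0816)
Total utilization U = 5/32 + 1/16 + 4/49 = 471/1568
Rounded to 4 decimal places: U = 0.3004
RM (Liu & Layland) bound for 3 tasks = 0.779763; compare with U = 471/1568 (approx. 0.300383)
U <= bound, so schedulable by RM sufficient condition.

0.3004


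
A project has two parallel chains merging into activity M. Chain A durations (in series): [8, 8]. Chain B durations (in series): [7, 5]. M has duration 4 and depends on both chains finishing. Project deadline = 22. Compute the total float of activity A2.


Forward pass: ES(A2) = sum of predecessors on chain A = 8
EF = ES + duration = 8 + 8 = 16
Backward pass: LF(M) = deadline = 22; LS(M) = 22 - 4 = 18
LF(A2) = LS(M) - sum(successors on chain A) = 18 - 0 = 18
LS = LF - duration = 18 - 8 = 10
Total float = LS - ES = 10 - 8 = 2

2


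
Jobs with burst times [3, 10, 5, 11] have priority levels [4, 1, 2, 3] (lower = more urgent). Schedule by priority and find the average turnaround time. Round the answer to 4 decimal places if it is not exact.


Sort by priority (ascending = highest first):
Order: [(1, 10), (2, 5), (3, 11), (4, 3)]
Completion times:
  Priority 1, burst=10, C=10
  Priority 2, burst=5, C=15
  Priority 3, burst=11, C=26
  Priority 4, burst=3, C=29
Average turnaround = 80/4 = 20.0

20.0


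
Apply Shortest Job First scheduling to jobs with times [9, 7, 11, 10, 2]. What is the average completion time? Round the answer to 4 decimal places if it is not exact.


SJF order (ascending): [2, 7, 9, 10, 11]
Completion times:
  Job 1: burst=2, C=2
  Job 2: burst=7, C=9
  Job 3: burst=9, C=18
  Job 4: burst=10, C=28
  Job 5: burst=11, C=39
Average completion = 96/5 = 19.2

19.2


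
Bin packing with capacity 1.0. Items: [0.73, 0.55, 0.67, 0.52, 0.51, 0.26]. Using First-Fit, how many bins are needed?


Place items sequentially using First-Fit:
  Item 0.73 -> new Bin 1
  Item 0.55 -> new Bin 2
  Item 0.67 -> new Bin 3
  Item 0.52 -> new Bin 4
  Item 0.51 -> new Bin 5
  Item 0.26 -> Bin 1 (now 0.99)
Total bins used = 5

5


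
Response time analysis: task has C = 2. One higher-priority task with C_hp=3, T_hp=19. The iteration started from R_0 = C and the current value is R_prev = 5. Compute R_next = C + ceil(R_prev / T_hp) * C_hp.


R_next = C + ceil(R_prev / T_hp) * C_hp
ceil(5 / 19) = ceil(0.2632) = 1
Interference = 1 * 3 = 3
R_next = 2 + 3 = 5
R_next = R_prev, so the iteration has converged (response time = 5).

5


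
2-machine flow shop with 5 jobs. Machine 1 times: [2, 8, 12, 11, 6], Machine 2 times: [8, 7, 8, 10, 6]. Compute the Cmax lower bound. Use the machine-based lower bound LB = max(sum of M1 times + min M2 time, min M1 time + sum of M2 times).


LB1 = sum(M1 times) + min(M2 times) = 39 + 6 = 45
LB2 = min(M1 times) + sum(M2 times) = 2 + 39 = 41
Lower bound = max(LB1, LB2) = max(45, 41) = 45

45


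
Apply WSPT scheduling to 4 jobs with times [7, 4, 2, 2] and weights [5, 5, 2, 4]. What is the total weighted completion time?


Compute p/w ratios and sort ascending (WSPT): [(2, 4), (4, 5), (2, 2), (7, 5)]
Compute weighted completion times:
  Job (p=2,w=4): C=2, w*C=4*2=8
  Job (p=4,w=5): C=6, w*C=5*6=30
  Job (p=2,w=2): C=8, w*C=2*8=16
  Job (p=7,w=5): C=15, w*C=5*15=75
Total weighted completion time = 129

129


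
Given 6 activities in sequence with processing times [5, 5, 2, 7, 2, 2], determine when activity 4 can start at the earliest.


Activity 4 starts after activities 1 through 3 complete.
Predecessor durations: [5, 5, 2]
ES = 5 + 5 + 2 = 12

12


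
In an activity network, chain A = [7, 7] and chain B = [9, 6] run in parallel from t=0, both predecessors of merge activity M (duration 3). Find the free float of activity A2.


ES(A2) = sum of predecessors on chain A = 7
EF(A2) = ES + duration = 7 + 7 = 14
Successor of A2 is M. ES(M) = max(sum(A), sum(B)) = max(14, 15) = 15
Free float = ES(successor) - EF(current) = 15 - 14 = 1

1


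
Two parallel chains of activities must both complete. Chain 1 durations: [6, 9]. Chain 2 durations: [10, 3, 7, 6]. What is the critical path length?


Path A total = 6 + 9 = 15
Path B total = 10 + 3 + 7 + 6 = 26
Critical path = longest path = max(15, 26) = 26

26


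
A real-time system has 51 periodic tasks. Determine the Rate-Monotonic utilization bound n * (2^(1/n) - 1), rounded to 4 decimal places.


Compute 2^(1/51) = 1.0136839003
Subtract 1: 1.0136839003 - 1 = 0.0136839003
Multiply by n: 51 * 0.0136839003 = 0.6978789153
Round to 4 dp: 0.6979

0.6979


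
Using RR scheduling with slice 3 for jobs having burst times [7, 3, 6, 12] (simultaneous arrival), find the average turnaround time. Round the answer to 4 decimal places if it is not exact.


Time quantum = 3
Execution trace:
  J1 runs 3 units, time = 3
  J2 runs 3 units, time = 6
  J3 runs 3 units, time = 9
  J4 runs 3 units, time = 12
  J1 runs 3 units, time = 15
  J3 runs 3 units, time = 18
  J4 runs 3 units, time = 21
  J1 runs 1 units, time = 22
  J4 runs 3 units, time = 25
  J4 runs 3 units, time = 28
Finish times: [22, 6, 18, 28]
Average turnaround = 74/4 = 18.5

18.5


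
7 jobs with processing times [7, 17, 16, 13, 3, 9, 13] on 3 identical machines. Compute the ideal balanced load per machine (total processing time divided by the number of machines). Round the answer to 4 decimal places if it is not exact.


Total processing time = 7 + 17 + 16 + 13 + 3 + 9 + 13 = 78
Number of machines = 3
Ideal balanced load = 78 / 3 = 26.0

26.0


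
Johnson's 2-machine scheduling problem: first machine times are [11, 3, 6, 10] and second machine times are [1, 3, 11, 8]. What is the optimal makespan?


Apply Johnson's rule:
  Group 1 (a <= b): [(2, 3, 3), (3, 6, 11)]
  Group 2 (a > b): [(4, 10, 8), (1, 11, 1)]
Optimal job order: [2, 3, 4, 1]
Schedule:
  Job 2: M1 done at 3, M2 done at 6
  Job 3: M1 done at 9, M2 done at 20
  Job 4: M1 done at 19, M2 done at 28
  Job 1: M1 done at 30, M2 done at 31
Makespan = 31

31


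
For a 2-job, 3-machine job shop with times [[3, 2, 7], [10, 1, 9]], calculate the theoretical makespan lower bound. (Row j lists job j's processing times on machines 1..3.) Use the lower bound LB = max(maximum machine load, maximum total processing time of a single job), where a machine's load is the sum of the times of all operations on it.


Machine loads:
  Machine 1: 3 + 10 = 13
  Machine 2: 2 + 1 = 3
  Machine 3: 7 + 9 = 16
Max machine load = 16
Job totals:
  Job 1: 12
  Job 2: 20
Max job total = 20
Lower bound = max(16, 20) = 20

20


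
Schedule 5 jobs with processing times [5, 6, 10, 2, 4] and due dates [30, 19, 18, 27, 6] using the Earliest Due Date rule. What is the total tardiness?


Sort by due date (EDD order): [(4, 6), (10, 18), (6, 19), (2, 27), (5, 30)]
Compute completion times and tardiness:
  Job 1: p=4, d=6, C=4, tardiness=max(0,4-6)=0
  Job 2: p=10, d=18, C=14, tardiness=max(0,14-18)=0
  Job 3: p=6, d=19, C=20, tardiness=max(0,20-19)=1
  Job 4: p=2, d=27, C=22, tardiness=max(0,22-27)=0
  Job 5: p=5, d=30, C=27, tardiness=max(0,27-30)=0
Total tardiness = 1

1


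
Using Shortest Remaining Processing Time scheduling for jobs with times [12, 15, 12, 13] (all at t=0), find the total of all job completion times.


Since all jobs arrive at t=0, SRPT equals SPT ordering.
SPT order: [12, 12, 13, 15]
Completion times:
  Job 1: p=12, C=12
  Job 2: p=12, C=24
  Job 3: p=13, C=37
  Job 4: p=15, C=52
Total completion time = 12 + 24 + 37 + 52 = 125

125


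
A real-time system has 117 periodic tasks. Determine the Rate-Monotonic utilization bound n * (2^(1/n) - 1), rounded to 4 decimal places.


Compute 2^(1/117) = 1.0059419185
Subtract 1: 1.0059419185 - 1 = 0.0059419185
Multiply by n: 117 * 0.0059419185 = 0.6952044645
Round to 4 dp: 0.6952

0.6952


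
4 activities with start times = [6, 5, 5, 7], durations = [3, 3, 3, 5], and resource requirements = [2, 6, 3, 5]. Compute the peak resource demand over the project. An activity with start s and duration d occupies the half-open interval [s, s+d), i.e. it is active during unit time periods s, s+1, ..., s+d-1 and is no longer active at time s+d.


Each activity i is active on [start_i, start_i + duration_i).
Compute total resource usage per time slot:
  t=0: active resources = [], total = 0
  t=1: active resources = [], total = 0
  t=2: active resources = [], total = 0
  t=3: active resources = [], total = 0
  t=4: active resources = [], total = 0
  t=5: active resources = [6, 3], total = 9
  t=6: active resources = [2, 6, 3], total = 11
  t=7: active resources = [2, 6, 3, 5], total = 16
  t=8: active resources = [2, 5], total = 7
  t=9: active resources = [5], total = 5
  t=10: active resources = [5], total = 5
  t=11: active resources = [5], total = 5
Peak resource demand = 16

16


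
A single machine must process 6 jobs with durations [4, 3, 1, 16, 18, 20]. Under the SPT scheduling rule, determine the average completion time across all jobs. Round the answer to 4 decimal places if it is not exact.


Sort jobs by processing time (SPT order): [1, 3, 4, 16, 18, 20]
Compute completion times sequentially:
  Job 1: processing = 1, completes at 1
  Job 2: processing = 3, completes at 4
  Job 3: processing = 4, completes at 8
  Job 4: processing = 16, completes at 24
  Job 5: processing = 18, completes at 42
  Job 6: processing = 20, completes at 62
Sum of completion times = 141
Average completion time = 141/6 = 23.5

23.5


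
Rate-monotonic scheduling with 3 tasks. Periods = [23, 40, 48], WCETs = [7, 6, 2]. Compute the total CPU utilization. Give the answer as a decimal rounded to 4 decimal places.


Compute individual utilizations (exact fractions):
  Task 1: C/T = 7/23 (approx. 0.3043)
  Task 2: C/T = 6/40 = 3/20 (approx. 0.15)
  Task 3: C/T = 2/48 = 1/24 (approx. 0.0417)
Total utilization U = 7/23 + 3/20 + 1/24 = 1369/2760
Rounded to 4 decimal places: U = 0.4960
RM (Liu & Layland) bound for 3 tasks = 0.779763; compare with U = 1369/2760 (approx. 0.496014)
U <= bound, so schedulable by RM sufficient condition.

0.4960


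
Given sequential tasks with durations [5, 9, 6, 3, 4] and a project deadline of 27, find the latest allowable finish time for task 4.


LF(activity 4) = deadline - sum of successor durations
Successors: activities 5 through 5 with durations [4]
Sum of successor durations = 4
LF = 27 - 4 = 23

23


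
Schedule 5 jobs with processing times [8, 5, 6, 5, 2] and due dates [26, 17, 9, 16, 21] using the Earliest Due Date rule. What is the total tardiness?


Sort by due date (EDD order): [(6, 9), (5, 16), (5, 17), (2, 21), (8, 26)]
Compute completion times and tardiness:
  Job 1: p=6, d=9, C=6, tardiness=max(0,6-9)=0
  Job 2: p=5, d=16, C=11, tardiness=max(0,11-16)=0
  Job 3: p=5, d=17, C=16, tardiness=max(0,16-17)=0
  Job 4: p=2, d=21, C=18, tardiness=max(0,18-21)=0
  Job 5: p=8, d=26, C=26, tardiness=max(0,26-26)=0
Total tardiness = 0

0


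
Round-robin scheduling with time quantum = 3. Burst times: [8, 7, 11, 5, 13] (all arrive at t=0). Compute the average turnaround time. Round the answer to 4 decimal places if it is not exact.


Time quantum = 3
Execution trace:
  J1 runs 3 units, time = 3
  J2 runs 3 units, time = 6
  J3 runs 3 units, time = 9
  J4 runs 3 units, time = 12
  J5 runs 3 units, time = 15
  J1 runs 3 units, time = 18
  J2 runs 3 units, time = 21
  J3 runs 3 units, time = 24
  J4 runs 2 units, time = 26
  J5 runs 3 units, time = 29
  J1 runs 2 units, time = 31
  J2 runs 1 units, time = 32
  J3 runs 3 units, time = 35
  J5 runs 3 units, time = 38
  J3 runs 2 units, time = 40
  J5 runs 3 units, time = 43
  J5 runs 1 units, time = 44
Finish times: [31, 32, 40, 26, 44]
Average turnaround = 173/5 = 34.6

34.6


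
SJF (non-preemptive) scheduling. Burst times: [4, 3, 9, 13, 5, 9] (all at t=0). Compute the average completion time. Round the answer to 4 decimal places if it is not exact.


SJF order (ascending): [3, 4, 5, 9, 9, 13]
Completion times:
  Job 1: burst=3, C=3
  Job 2: burst=4, C=7
  Job 3: burst=5, C=12
  Job 4: burst=9, C=21
  Job 5: burst=9, C=30
  Job 6: burst=13, C=43
Average completion = 116/6 = 19.3333

19.3333


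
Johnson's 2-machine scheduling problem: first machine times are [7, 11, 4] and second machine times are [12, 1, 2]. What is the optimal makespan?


Apply Johnson's rule:
  Group 1 (a <= b): [(1, 7, 12)]
  Group 2 (a > b): [(3, 4, 2), (2, 11, 1)]
Optimal job order: [1, 3, 2]
Schedule:
  Job 1: M1 done at 7, M2 done at 19
  Job 3: M1 done at 11, M2 done at 21
  Job 2: M1 done at 22, M2 done at 23
Makespan = 23

23


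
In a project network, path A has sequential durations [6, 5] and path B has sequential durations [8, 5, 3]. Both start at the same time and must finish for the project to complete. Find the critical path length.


Path A total = 6 + 5 = 11
Path B total = 8 + 5 + 3 = 16
Critical path = longest path = max(11, 16) = 16

16


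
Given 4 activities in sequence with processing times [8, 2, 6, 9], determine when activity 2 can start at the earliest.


Activity 2 starts after activities 1 through 1 complete.
Predecessor durations: [8]
ES = 8 = 8

8


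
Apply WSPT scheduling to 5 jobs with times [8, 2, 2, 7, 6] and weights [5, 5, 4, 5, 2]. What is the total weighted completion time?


Compute p/w ratios and sort ascending (WSPT): [(2, 5), (2, 4), (7, 5), (8, 5), (6, 2)]
Compute weighted completion times:
  Job (p=2,w=5): C=2, w*C=5*2=10
  Job (p=2,w=4): C=4, w*C=4*4=16
  Job (p=7,w=5): C=11, w*C=5*11=55
  Job (p=8,w=5): C=19, w*C=5*19=95
  Job (p=6,w=2): C=25, w*C=2*25=50
Total weighted completion time = 226

226


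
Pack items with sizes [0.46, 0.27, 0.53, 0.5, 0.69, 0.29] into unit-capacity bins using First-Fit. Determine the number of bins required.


Place items sequentially using First-Fit:
  Item 0.46 -> new Bin 1
  Item 0.27 -> Bin 1 (now 0.73)
  Item 0.53 -> new Bin 2
  Item 0.5 -> new Bin 3
  Item 0.69 -> new Bin 4
  Item 0.29 -> Bin 2 (now 0.82)
Total bins used = 4

4


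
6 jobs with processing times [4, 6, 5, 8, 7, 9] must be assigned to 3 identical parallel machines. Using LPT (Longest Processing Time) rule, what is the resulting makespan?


Sort jobs in decreasing order (LPT): [9, 8, 7, 6, 5, 4]
Assign each job to the least loaded machine:
  Machine 1: jobs [9, 4], load = 13
  Machine 2: jobs [8, 5], load = 13
  Machine 3: jobs [7, 6], load = 13
Makespan = max load = 13

13


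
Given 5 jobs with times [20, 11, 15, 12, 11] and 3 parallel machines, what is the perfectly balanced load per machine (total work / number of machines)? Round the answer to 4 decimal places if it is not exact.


Total processing time = 20 + 11 + 15 + 12 + 11 = 69
Number of machines = 3
Ideal balanced load = 69 / 3 = 23.0

23.0


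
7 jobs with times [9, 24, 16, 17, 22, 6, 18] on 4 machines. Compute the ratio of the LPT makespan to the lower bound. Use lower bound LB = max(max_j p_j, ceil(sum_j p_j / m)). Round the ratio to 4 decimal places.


LPT order: [24, 22, 18, 17, 16, 9, 6]
Machine loads after assignment: [24, 28, 27, 33]
LPT makespan = 33
Lower bound = max(max_job, ceil(total/4)) = max(24, 28) = 28
Ratio = 33 / 28 = 1.1786

1.1786


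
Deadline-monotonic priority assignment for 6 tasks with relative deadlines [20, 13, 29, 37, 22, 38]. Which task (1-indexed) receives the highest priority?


Sort tasks by relative deadline (ascending):
  Task 2: deadline = 13
  Task 1: deadline = 20
  Task 5: deadline = 22
  Task 3: deadline = 29
  Task 4: deadline = 37
  Task 6: deadline = 38
Priority order (highest first): [2, 1, 5, 3, 4, 6]
Highest priority task = 2

2


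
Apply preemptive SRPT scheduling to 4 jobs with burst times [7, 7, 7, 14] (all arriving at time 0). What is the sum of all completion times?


Since all jobs arrive at t=0, SRPT equals SPT ordering.
SPT order: [7, 7, 7, 14]
Completion times:
  Job 1: p=7, C=7
  Job 2: p=7, C=14
  Job 3: p=7, C=21
  Job 4: p=14, C=35
Total completion time = 7 + 14 + 21 + 35 = 77

77


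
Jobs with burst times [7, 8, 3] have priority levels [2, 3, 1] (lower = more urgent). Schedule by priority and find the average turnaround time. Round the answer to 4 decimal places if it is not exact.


Sort by priority (ascending = highest first):
Order: [(1, 3), (2, 7), (3, 8)]
Completion times:
  Priority 1, burst=3, C=3
  Priority 2, burst=7, C=10
  Priority 3, burst=8, C=18
Average turnaround = 31/3 = 10.3333

10.3333


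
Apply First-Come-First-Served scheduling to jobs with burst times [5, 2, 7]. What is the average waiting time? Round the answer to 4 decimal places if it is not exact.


FCFS order (as given): [5, 2, 7]
Waiting times:
  Job 1: wait = 0
  Job 2: wait = 5
  Job 3: wait = 7
Sum of waiting times = 12
Average waiting time = 12/3 = 4.0

4.0


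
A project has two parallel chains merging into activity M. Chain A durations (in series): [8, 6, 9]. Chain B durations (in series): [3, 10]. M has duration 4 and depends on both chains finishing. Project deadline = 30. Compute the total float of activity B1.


Forward pass: ES(B1) = sum of predecessors on chain B = 0
EF = ES + duration = 0 + 3 = 3
Backward pass: LF(M) = deadline = 30; LS(M) = 30 - 4 = 26
LF(B1) = LS(M) - sum(successors on chain B) = 26 - 10 = 16
LS = LF - duration = 16 - 3 = 13
Total float = LS - ES = 13 - 0 = 13

13


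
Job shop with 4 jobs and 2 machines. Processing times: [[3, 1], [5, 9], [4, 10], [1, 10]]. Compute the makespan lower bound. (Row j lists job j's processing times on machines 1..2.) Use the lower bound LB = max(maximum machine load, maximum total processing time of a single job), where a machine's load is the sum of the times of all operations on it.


Machine loads:
  Machine 1: 3 + 5 + 4 + 1 = 13
  Machine 2: 1 + 9 + 10 + 10 = 30
Max machine load = 30
Job totals:
  Job 1: 4
  Job 2: 14
  Job 3: 14
  Job 4: 11
Max job total = 14
Lower bound = max(30, 14) = 30

30


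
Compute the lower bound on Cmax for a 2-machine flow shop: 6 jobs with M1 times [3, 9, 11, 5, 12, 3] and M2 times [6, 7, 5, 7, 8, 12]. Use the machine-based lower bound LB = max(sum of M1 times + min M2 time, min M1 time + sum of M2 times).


LB1 = sum(M1 times) + min(M2 times) = 43 + 5 = 48
LB2 = min(M1 times) + sum(M2 times) = 3 + 45 = 48
Lower bound = max(LB1, LB2) = max(48, 48) = 48

48


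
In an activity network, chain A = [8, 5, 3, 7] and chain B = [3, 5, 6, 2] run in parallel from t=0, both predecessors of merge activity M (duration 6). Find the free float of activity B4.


ES(B4) = sum of predecessors on chain B = 14
EF(B4) = ES + duration = 14 + 2 = 16
Successor of B4 is M. ES(M) = max(sum(A), sum(B)) = max(23, 16) = 23
Free float = ES(successor) - EF(current) = 23 - 16 = 7

7


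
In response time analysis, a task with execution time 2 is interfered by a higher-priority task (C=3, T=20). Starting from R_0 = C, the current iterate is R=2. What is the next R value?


R_next = C + ceil(R_prev / T_hp) * C_hp
ceil(2 / 20) = ceil(0.1) = 1
Interference = 1 * 3 = 3
R_next = 2 + 3 = 5

5


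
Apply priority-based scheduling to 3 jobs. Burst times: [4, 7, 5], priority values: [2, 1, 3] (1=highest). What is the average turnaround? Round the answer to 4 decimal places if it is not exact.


Sort by priority (ascending = highest first):
Order: [(1, 7), (2, 4), (3, 5)]
Completion times:
  Priority 1, burst=7, C=7
  Priority 2, burst=4, C=11
  Priority 3, burst=5, C=16
Average turnaround = 34/3 = 11.3333

11.3333


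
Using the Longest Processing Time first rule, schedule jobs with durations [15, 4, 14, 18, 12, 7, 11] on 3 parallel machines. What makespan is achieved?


Sort jobs in decreasing order (LPT): [18, 15, 14, 12, 11, 7, 4]
Assign each job to the least loaded machine:
  Machine 1: jobs [18, 7, 4], load = 29
  Machine 2: jobs [15, 11], load = 26
  Machine 3: jobs [14, 12], load = 26
Makespan = max load = 29

29


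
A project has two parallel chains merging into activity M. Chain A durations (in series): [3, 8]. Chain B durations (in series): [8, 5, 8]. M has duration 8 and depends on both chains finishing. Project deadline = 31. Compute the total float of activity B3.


Forward pass: ES(B3) = sum of predecessors on chain B = 13
EF = ES + duration = 13 + 8 = 21
Backward pass: LF(M) = deadline = 31; LS(M) = 31 - 8 = 23
LF(B3) = LS(M) - sum(successors on chain B) = 23 - 0 = 23
LS = LF - duration = 23 - 8 = 15
Total float = LS - ES = 15 - 13 = 2

2
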